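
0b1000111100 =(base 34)gs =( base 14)2cc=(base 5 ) 4242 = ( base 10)572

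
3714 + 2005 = 5719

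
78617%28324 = 21969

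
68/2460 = 17/615  =  0.03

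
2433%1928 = 505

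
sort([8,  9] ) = [ 8,  9]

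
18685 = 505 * 37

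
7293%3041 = 1211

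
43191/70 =617+1/70 = 617.01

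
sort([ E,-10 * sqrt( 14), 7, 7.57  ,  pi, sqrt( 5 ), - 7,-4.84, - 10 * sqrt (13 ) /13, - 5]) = [ - 10*sqrt (14 ), - 7, - 5 , - 4.84, - 10*sqrt( 13 ) /13,sqrt( 5),E, pi, 7,7.57 ] 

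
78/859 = 78/859 = 0.09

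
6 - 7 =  - 1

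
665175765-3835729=661340036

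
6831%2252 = 75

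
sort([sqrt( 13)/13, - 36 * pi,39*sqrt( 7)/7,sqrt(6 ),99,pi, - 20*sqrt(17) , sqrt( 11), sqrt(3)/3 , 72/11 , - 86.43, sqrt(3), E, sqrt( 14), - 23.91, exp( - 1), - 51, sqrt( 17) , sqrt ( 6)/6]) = [ - 36*pi, - 86.43, - 20*sqrt( 17),  -  51,-23.91, sqrt (13)/13,exp( - 1),sqrt (6)/6,sqrt( 3)/3, sqrt( 3),sqrt( 6 ), E,pi,sqrt( 11 ),sqrt( 14 ),sqrt(17 ),72/11,39*sqrt( 7 )/7,99 ]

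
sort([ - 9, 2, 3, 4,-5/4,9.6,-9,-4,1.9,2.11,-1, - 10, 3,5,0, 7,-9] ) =[-10, -9,-9, -9, - 4, - 5/4, - 1,0, 1.9,2,2.11 , 3,3,4,  5,7,9.6]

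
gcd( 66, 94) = 2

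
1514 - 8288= -6774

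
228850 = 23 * 9950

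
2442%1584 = 858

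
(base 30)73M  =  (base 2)1100100001100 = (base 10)6412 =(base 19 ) HE9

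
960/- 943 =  - 960/943=-  1.02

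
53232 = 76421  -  23189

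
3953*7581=29967693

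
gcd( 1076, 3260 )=4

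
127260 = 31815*4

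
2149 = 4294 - 2145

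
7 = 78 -71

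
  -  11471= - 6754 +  - 4717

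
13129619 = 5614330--7515289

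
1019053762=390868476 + 628185286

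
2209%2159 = 50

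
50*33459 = 1672950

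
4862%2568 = 2294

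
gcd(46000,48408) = 8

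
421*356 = 149876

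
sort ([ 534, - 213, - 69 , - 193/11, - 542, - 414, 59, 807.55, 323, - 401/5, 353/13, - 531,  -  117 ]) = [ -542, - 531, - 414, - 213,-117, - 401/5, - 69, - 193/11,  353/13, 59,323,  534,807.55]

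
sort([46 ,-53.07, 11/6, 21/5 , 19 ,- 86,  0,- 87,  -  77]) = [- 87,- 86,-77, - 53.07, 0, 11/6, 21/5, 19, 46] 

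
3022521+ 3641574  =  6664095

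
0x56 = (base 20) 46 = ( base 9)105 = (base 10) 86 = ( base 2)1010110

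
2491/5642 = 2491/5642 = 0.44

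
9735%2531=2142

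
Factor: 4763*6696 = 2^3 * 3^3 * 11^1*31^1*433^1=31893048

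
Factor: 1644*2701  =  2^2*3^1 * 37^1*73^1*137^1 = 4440444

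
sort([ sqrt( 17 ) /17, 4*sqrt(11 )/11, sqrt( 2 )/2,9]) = [ sqrt(17 ) /17,sqrt(2 ) /2,4*sqrt(11) /11, 9]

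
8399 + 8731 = 17130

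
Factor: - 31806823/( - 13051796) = 2^(  -  2) * 29^1*1096787^1*3262949^( - 1 )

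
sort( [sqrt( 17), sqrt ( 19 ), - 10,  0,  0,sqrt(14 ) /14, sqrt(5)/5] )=[ - 10,0, 0,sqrt( 14)/14,sqrt(5) /5,sqrt (17),sqrt(19) ]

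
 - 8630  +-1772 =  - 10402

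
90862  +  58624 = 149486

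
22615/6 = 22615/6  =  3769.17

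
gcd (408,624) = 24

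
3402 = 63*54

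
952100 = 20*47605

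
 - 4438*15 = -66570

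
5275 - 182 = 5093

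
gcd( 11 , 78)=1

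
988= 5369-4381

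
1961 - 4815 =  - 2854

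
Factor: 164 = 2^2*41^1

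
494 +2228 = 2722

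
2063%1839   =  224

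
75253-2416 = 72837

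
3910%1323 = 1264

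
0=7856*0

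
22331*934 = 20857154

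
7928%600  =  128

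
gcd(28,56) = 28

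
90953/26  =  3498 +5/26 = 3498.19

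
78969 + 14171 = 93140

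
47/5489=47/5489  =  0.01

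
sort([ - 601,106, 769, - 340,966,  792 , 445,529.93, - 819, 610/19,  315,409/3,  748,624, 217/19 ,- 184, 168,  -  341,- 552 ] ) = [ - 819, - 601 ,-552, - 341, - 340, - 184,217/19, 610/19 , 106 , 409/3, 168, 315,445, 529.93, 624, 748,769, 792,966] 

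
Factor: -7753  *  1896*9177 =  -134899036776 = - 2^3*3^2*7^1* 19^1*23^1*79^1  *  7753^1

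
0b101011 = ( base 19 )25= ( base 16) 2B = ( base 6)111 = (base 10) 43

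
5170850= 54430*95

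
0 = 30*0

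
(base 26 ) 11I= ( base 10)720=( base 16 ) 2d0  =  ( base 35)kk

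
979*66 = 64614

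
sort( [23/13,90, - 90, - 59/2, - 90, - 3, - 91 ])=[- 91, - 90, - 90, - 59/2, - 3,  23/13,90] 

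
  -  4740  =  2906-7646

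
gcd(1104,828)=276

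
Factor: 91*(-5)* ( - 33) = 15015= 3^1*5^1*7^1*11^1*13^1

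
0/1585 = 0=0.00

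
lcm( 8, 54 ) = 216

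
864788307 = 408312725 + 456475582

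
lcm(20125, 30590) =764750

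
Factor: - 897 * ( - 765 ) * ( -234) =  - 160571970 = -2^1* 3^5*5^1*13^2*17^1 * 23^1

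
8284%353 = 165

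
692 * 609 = 421428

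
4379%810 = 329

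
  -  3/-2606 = 3/2606 = 0.00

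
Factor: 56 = 2^3*  7^1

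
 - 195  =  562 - 757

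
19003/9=19003/9   =  2111.44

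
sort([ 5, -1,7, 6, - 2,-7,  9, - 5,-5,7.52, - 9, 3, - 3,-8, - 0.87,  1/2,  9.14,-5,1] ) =[ - 9, - 8,-7 , - 5, - 5, - 5, - 3 , - 2, - 1, - 0.87, 1/2,1,3,5,6,7,7.52,9,9.14]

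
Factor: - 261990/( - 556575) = 426/905= 2^1 *3^1 * 5^( - 1 ) * 71^1*181^(-1)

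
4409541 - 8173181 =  - 3763640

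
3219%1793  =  1426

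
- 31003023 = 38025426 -69028449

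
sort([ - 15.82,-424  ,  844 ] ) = [-424, - 15.82, 844 ]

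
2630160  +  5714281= 8344441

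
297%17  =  8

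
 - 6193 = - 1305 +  - 4888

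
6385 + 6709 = 13094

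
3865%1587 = 691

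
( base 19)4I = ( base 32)2U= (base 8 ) 136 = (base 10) 94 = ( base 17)59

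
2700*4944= 13348800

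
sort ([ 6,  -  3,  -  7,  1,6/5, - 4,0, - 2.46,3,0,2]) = [ - 7, - 4,-3,-2.46,0,0,1, 6/5,2,  3,6]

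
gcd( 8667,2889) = 2889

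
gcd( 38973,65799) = 3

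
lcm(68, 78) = 2652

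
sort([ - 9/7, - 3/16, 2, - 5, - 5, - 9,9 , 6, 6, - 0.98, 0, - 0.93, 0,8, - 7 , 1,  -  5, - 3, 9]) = [ - 9, - 7, - 5 , - 5, - 5, - 3, - 9/7, - 0.98, - 0.93, - 3/16,0,0, 1, 2, 6,6, 8,9, 9]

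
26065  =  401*65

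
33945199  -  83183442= - 49238243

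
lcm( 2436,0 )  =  0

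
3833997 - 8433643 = - 4599646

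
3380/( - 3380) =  - 1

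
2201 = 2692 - 491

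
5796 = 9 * 644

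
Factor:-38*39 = -1482 =- 2^1*3^1*13^1*19^1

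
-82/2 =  - 41=- 41.00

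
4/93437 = 4/93437 = 0.00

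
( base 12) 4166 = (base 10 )7134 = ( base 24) c96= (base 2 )1101111011110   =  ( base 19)10E9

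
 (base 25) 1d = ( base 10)38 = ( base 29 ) 19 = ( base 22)1G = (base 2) 100110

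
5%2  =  1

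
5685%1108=145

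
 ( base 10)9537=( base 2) 10010101000001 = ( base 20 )13gh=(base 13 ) 4458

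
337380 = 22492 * 15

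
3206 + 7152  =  10358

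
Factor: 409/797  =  409^1*797^(-1 ) 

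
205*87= 17835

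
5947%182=123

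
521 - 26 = 495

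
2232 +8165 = 10397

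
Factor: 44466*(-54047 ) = -2^1*3^1 * 7^2*1103^1*7411^1=- 2403253902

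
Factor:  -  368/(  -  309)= 2^4*3^( - 1)*23^1 *103^ ( - 1 ) 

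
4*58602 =234408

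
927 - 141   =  786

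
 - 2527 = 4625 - 7152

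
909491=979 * 929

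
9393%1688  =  953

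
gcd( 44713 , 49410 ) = 61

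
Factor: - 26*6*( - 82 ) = 12792 = 2^3*3^1*13^1  *41^1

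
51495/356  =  144+ 231/356=   144.65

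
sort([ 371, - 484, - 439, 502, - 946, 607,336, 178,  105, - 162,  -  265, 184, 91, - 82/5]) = [ - 946, - 484,  -  439, - 265, - 162, - 82/5, 91, 105, 178, 184, 336, 371, 502, 607] 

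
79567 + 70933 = 150500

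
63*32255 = 2032065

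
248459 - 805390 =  - 556931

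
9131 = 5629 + 3502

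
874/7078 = 437/3539 = 0.12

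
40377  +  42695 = 83072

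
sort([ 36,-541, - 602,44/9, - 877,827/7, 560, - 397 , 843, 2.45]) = [ - 877,  -  602 , - 541, - 397, 2.45 , 44/9, 36  ,  827/7, 560, 843]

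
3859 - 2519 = 1340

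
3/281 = 3/281  =  0.01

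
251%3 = 2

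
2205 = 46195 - 43990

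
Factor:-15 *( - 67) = 3^1*5^1*67^1   =  1005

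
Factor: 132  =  2^2*3^1*11^1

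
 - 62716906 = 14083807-76800713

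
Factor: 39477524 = 2^2*73^1*135197^1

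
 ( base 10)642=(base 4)22002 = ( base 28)mq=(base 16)282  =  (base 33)jf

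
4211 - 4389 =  - 178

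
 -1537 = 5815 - 7352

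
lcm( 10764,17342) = 312156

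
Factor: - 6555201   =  -3^1 * 1049^1*2083^1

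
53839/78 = 690 + 19/78  =  690.24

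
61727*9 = 555543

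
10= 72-62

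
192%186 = 6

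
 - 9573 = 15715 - 25288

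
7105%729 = 544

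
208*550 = 114400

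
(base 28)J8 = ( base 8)1034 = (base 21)14f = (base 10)540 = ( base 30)I0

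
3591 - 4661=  - 1070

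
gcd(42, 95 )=1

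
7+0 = 7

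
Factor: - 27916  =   - 2^2*7^1*997^1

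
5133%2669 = 2464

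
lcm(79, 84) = 6636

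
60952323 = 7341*8303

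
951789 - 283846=667943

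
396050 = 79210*5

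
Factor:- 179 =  - 179^1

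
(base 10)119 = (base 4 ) 1313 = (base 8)167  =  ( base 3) 11102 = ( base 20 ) 5J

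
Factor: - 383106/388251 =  - 127702/129417  =  - 2^1*3^(-1 )*67^1*179^( - 1 )*241^( - 1)* 953^1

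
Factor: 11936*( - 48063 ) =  - 573679968 = -2^5*3^1*37^1*373^1*433^1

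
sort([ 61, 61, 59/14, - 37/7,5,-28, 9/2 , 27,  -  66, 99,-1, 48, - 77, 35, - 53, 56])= [ - 77 , - 66,-53,  -  28,-37/7, - 1,59/14, 9/2, 5, 27,35, 48, 56, 61 , 61,99 ]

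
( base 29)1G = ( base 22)21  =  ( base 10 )45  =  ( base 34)1b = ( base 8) 55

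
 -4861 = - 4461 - 400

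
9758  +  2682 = 12440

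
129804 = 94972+34832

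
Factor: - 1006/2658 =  - 3^( - 1 ) * 443^( - 1 ) *503^1 = - 503/1329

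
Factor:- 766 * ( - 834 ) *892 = 2^4 *3^1*139^1 *223^1 * 383^1 = 569848848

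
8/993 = 8/993= 0.01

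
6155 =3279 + 2876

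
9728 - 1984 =7744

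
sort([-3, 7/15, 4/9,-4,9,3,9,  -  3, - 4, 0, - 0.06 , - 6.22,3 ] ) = [  -  6.22, - 4,-4, - 3,  -  3, - 0.06,  0, 4/9, 7/15,  3,3, 9,9]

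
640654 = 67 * 9562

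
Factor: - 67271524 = -2^2*16817881^1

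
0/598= 0 =0.00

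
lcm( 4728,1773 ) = 14184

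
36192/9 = 12064/3 = 4021.33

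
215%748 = 215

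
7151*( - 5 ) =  - 35755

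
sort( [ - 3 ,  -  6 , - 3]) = [ - 6, - 3, - 3]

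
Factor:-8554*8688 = -74317152= - 2^5 * 3^1*7^1*13^1*47^1*181^1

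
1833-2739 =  - 906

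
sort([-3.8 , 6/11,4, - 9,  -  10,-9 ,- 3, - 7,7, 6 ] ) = [-10, - 9,-9,- 7,- 3.8, - 3,6/11,4, 6, 7 ]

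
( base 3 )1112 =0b101001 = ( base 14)2d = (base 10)41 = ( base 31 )1A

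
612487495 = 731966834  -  119479339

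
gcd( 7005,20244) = 3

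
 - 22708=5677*( - 4) 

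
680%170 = 0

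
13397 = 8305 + 5092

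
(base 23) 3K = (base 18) 4H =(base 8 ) 131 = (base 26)3B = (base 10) 89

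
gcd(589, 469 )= 1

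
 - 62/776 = - 31/388 = - 0.08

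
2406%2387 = 19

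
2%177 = 2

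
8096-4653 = 3443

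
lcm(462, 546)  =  6006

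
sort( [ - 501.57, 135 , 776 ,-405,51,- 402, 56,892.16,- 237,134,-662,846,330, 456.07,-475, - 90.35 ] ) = [ - 662, - 501.57, - 475, - 405, -402,-237, - 90.35, 51, 56, 134, 135,330,456.07, 776,846,892.16]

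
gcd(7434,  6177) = 3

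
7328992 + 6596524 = 13925516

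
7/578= 7/578 = 0.01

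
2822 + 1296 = 4118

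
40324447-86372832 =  - 46048385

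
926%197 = 138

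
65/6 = 65/6 = 10.83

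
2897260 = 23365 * 124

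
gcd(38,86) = 2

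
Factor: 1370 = 2^1*5^1*137^1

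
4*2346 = 9384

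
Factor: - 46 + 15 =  - 31 = - 31^1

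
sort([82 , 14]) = [14 , 82] 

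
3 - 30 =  - 27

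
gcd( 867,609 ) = 3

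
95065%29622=6199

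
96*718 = 68928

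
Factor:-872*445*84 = - 32595360 = -  2^5*3^1* 5^1*7^1*89^1*109^1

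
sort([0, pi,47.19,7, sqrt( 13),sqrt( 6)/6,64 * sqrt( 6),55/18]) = [0, sqrt( 6)/6,55/18,pi,sqrt( 13),7, 47.19,64 *sqrt( 6 )]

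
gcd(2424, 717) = 3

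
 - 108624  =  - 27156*4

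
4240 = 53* 80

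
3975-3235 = 740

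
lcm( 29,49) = 1421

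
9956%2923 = 1187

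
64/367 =64/367= 0.17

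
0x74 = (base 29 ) 40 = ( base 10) 116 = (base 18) 68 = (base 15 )7b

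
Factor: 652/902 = 2^1*11^ (-1 )*41^(-1)*163^1=326/451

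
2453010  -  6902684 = - 4449674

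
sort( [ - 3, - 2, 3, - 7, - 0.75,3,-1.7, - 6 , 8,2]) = [ -7, - 6, - 3, -2, - 1.7, -0.75,2, 3, 3, 8]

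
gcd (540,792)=36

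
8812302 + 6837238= 15649540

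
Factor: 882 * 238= 209916 = 2^2*3^2 * 7^3*17^1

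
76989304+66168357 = 143157661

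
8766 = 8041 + 725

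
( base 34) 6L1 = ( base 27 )ada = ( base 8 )16743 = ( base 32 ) 7F3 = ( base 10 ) 7651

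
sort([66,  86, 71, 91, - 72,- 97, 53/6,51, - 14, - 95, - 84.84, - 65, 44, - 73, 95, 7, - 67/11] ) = [-97, - 95, - 84.84, - 73, - 72, - 65,-14, - 67/11,7,53/6,44, 51, 66, 71,86,91, 95 ] 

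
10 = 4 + 6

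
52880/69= 766  +  26/69 =766.38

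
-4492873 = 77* ( - 58349)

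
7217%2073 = 998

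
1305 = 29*45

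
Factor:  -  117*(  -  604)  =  2^2*3^2*13^1 * 151^1 = 70668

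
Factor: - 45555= -3^1 * 5^1*3037^1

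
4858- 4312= 546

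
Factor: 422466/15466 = 519/19=3^1* 19^( - 1 ) * 173^1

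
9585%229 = 196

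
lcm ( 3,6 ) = 6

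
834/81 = 10 + 8/27  =  10.30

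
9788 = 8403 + 1385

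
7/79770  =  7/79770 = 0.00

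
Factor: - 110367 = - 3^2  *  12263^1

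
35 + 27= 62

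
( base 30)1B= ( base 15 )2B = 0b101001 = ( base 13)32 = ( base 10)41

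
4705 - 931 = 3774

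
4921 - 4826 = 95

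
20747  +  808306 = 829053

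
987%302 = 81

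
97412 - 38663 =58749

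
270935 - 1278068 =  - 1007133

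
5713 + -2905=2808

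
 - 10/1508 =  - 1+749/754  =  - 0.01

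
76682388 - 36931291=39751097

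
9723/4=2430 + 3/4 = 2430.75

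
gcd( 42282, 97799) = 1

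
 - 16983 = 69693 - 86676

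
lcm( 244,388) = 23668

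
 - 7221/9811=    - 1 + 2590/9811 = - 0.74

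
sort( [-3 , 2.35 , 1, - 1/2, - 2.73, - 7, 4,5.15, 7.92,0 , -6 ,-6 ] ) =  [ - 7,-6, - 6 , - 3,-2.73 ,-1/2,0,1, 2.35, 4,5.15, 7.92] 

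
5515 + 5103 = 10618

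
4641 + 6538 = 11179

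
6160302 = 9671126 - 3510824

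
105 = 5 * 21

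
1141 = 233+908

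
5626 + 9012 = 14638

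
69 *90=6210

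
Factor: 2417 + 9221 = 2^1 *11^1 * 23^2 = 11638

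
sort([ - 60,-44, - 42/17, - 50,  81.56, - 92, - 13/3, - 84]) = [ - 92, - 84,-60, - 50, - 44,-13/3, - 42/17, 81.56]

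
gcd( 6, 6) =6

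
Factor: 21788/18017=52/43 = 2^2*13^1  *43^( - 1) 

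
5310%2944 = 2366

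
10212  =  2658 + 7554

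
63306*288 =18232128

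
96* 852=81792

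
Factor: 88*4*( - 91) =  - 32032=- 2^5*7^1*11^1*13^1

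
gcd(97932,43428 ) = 12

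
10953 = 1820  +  9133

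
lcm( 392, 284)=27832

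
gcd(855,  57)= 57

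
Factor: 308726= 2^1*11^1*14033^1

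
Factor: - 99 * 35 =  - 3^2*5^1*7^1*11^1  =  - 3465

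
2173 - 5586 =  - 3413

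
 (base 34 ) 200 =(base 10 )2312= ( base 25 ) 3hc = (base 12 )1408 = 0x908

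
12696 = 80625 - 67929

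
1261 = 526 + 735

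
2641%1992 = 649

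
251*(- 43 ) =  - 10793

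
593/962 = 593/962 = 0.62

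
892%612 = 280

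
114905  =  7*16415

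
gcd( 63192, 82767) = 3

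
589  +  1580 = 2169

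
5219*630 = 3287970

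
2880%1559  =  1321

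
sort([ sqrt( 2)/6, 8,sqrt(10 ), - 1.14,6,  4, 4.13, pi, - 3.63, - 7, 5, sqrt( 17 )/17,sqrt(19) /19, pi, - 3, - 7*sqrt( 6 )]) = [  -  7*sqrt( 6), - 7 , - 3.63, - 3,-1.14,sqrt( 19 ) /19,sqrt(2 ) /6, sqrt(17) /17, pi, pi,  sqrt( 10 ), 4, 4.13, 5, 6, 8 ]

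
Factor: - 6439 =  -  47^1 * 137^1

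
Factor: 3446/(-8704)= -2^( - 8)*17^( - 1 )*1723^1 = -  1723/4352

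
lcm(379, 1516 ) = 1516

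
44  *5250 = 231000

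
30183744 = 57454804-27271060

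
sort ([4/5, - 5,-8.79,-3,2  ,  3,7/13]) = [-8.79, - 5, - 3,7/13 , 4/5,2,3 ]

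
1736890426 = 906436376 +830454050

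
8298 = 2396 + 5902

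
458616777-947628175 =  - 489011398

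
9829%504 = 253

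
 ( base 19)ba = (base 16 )DB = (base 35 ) 69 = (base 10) 219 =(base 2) 11011011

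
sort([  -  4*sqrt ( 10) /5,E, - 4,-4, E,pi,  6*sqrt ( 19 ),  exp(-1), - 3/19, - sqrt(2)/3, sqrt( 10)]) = [ -4,- 4,-4*sqrt (10)/5,-sqrt( 2 ) /3, - 3/19,exp( - 1 ),  E,  E, pi,sqrt (10 ), 6*sqrt(19) ]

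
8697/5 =8697/5 = 1739.40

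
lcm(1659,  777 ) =61383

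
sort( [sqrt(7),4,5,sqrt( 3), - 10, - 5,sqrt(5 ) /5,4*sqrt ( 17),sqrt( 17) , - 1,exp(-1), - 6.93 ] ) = [ - 10, -6.93, - 5,- 1,exp ( - 1 ),sqrt(5)/5, sqrt( 3),sqrt( 7) , 4, sqrt( 17), 5,4*sqrt( 17 ) ] 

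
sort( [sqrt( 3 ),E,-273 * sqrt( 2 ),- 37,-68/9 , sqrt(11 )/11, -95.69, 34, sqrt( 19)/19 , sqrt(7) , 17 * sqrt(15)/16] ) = [ - 273 * sqrt(2),-95.69,  -  37,-68/9, sqrt( 19)/19, sqrt(11 )/11, sqrt (3 ), sqrt( 7 ),  E, 17*sqrt(15 )/16, 34 ] 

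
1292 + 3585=4877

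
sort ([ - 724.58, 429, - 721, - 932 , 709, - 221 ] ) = [ - 932,  -  724.58,- 721, - 221, 429, 709]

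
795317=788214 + 7103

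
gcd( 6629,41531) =7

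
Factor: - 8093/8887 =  - 8093^1 * 8887^( - 1 )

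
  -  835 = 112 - 947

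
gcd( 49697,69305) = 1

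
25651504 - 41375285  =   - 15723781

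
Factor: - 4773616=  - 2^4*61^1*67^1* 73^1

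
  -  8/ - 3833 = 8/3833 = 0.00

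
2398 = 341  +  2057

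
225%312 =225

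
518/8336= 259/4168 = 0.06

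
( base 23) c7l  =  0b1100110000010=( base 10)6530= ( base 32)6c2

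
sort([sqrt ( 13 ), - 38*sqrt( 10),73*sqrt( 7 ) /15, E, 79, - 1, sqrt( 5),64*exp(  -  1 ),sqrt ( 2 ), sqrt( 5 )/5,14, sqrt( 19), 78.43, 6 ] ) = [ -38*sqrt( 10), - 1, sqrt(5)/5,sqrt(2), sqrt( 5 ), E,sqrt( 13), sqrt (19 ), 6, 73*sqrt( 7)/15, 14,  64*exp( - 1 ), 78.43,  79 ] 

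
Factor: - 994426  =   - 2^1*47^1 * 71^1*149^1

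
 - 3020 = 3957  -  6977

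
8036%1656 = 1412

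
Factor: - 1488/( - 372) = 4= 2^2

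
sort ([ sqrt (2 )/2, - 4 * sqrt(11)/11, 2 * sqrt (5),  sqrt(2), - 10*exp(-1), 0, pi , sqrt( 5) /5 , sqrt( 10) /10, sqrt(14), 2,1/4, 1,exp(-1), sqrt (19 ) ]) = [ - 10*exp( - 1), - 4*sqrt( 11)/11,  0,  1/4,sqrt(10)/10, exp( - 1),sqrt(5) /5, sqrt (2 ) /2,1, sqrt (2 ),  2,pi,  sqrt( 14),sqrt ( 19 ), 2*sqrt(5 ) ]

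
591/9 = 65 + 2/3 = 65.67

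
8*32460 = 259680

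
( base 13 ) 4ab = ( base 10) 817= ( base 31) qb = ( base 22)1F3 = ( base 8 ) 1461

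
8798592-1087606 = 7710986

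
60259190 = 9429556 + 50829634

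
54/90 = 3/5 = 0.60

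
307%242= 65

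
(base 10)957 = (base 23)1ie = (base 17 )355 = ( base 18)2H3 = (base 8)1675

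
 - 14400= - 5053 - 9347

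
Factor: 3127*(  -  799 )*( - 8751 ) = 21864137223=3^1*17^1 * 47^1*53^1*59^1*2917^1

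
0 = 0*6233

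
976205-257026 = 719179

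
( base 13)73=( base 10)94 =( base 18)54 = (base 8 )136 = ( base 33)2s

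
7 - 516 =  - 509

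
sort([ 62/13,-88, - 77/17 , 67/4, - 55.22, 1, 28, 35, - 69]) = [- 88,  -  69,-55.22,  -  77/17,1, 62/13, 67/4,28,35] 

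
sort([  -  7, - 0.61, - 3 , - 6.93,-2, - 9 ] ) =[- 9, - 7,-6.93,  -  3, - 2,-0.61 ]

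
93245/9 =93245/9 = 10360.56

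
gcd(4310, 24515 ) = 5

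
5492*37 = 203204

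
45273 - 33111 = 12162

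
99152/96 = 6197/6 = 1032.83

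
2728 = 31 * 88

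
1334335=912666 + 421669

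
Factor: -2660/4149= - 2^2*3^(-2 )*5^1* 7^1*19^1*461^( - 1)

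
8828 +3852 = 12680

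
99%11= 0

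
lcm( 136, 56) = 952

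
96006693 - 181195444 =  - 85188751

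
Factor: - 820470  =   - 2^1*3^1*5^1*7^1*3907^1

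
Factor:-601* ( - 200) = 120200 = 2^3*5^2 * 601^1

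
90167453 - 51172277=38995176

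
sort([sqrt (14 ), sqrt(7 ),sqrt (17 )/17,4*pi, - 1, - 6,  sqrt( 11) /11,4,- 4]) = [ - 6 , -4, - 1,sqrt( 17 )/17,sqrt( 11)/11,sqrt(7),sqrt (14 ),4 , 4*pi]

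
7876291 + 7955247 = 15831538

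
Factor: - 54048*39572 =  - 2138787456 = - 2^7*3^1*13^1*563^1*761^1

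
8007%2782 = 2443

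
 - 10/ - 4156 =5/2078 = 0.00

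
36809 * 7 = 257663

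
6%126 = 6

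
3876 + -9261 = - 5385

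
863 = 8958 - 8095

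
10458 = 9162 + 1296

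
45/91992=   15/30664 = 0.00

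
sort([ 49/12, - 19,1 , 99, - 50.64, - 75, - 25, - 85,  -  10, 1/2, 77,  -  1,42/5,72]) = [- 85, - 75, - 50.64, - 25, - 19, - 10 , - 1,1/2,  1, 49/12, 42/5, 72,77,99 ] 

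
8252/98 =4126/49 = 84.20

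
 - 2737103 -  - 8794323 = 6057220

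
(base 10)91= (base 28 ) 37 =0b1011011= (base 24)3J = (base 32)2r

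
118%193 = 118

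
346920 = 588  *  590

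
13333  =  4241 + 9092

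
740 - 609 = 131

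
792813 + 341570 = 1134383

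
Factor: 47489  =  13^2 * 281^1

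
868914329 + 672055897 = 1540970226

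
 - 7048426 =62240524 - 69288950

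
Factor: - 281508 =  - 2^2 * 3^1*23459^1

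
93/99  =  31/33 =0.94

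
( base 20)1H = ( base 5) 122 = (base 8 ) 45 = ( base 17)23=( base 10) 37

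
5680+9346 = 15026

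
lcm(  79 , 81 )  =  6399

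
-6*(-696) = 4176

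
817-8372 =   -  7555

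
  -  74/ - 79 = 74/79 = 0.94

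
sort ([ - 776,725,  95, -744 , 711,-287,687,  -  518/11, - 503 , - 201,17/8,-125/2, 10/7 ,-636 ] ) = [  -  776,-744 , - 636,-503,- 287, - 201, - 125/2,  -  518/11,10/7,17/8,95,687,711, 725 ] 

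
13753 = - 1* ( - 13753)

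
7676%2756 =2164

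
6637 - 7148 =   -  511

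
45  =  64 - 19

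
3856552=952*4051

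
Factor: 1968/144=3^( - 1)*41^1= 41/3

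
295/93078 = 295/93078 = 0.00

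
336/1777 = 336/1777  =  0.19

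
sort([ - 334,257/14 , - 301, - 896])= [ - 896, - 334,-301, 257/14] 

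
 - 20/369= - 20/369=- 0.05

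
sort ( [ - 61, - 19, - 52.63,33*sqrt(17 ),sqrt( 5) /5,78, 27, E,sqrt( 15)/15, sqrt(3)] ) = [ - 61, - 52.63, - 19,sqrt( 15)/15,sqrt( 5 ) /5,sqrt (3) , E,  27,78,33 * sqrt(17) ]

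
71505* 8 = 572040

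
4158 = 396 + 3762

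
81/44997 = 27/14999=0.00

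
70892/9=7876 + 8/9 =7876.89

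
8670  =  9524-854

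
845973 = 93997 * 9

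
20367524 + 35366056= 55733580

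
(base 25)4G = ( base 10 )116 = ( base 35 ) 3B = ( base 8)164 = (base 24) 4k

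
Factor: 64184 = 2^3*71^1 * 113^1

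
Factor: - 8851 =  - 53^1 * 167^1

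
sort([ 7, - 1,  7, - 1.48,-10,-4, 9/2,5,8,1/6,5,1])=[-10, - 4,  -  1.48,  -  1,  1/6,1, 9/2,5,5, 7,7,8 ]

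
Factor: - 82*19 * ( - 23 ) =35834=2^1*19^1*23^1*41^1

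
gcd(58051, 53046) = 7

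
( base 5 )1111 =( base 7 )312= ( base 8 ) 234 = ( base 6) 420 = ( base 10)156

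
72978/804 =90 + 103/134   =  90.77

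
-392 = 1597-1989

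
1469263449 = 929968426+539295023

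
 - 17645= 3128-20773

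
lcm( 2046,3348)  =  36828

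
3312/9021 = 1104/3007 = 0.37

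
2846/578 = 4+ 267/289 = 4.92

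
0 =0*13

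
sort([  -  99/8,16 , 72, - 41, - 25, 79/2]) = [  -  41, - 25, - 99/8 , 16,79/2,72]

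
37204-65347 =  - 28143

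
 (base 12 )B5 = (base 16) 89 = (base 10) 137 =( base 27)52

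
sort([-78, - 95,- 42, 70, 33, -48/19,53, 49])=[ - 95, - 78, - 42, - 48/19, 33, 49, 53, 70] 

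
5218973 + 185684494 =190903467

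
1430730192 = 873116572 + 557613620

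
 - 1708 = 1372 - 3080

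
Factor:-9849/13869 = -49/69 = - 3^( - 1)*7^2 * 23^(  -  1)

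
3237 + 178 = 3415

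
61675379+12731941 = 74407320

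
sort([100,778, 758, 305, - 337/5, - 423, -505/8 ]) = [-423, - 337/5,-505/8, 100,305, 758, 778]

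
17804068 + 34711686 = 52515754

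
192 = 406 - 214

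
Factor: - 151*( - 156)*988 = 2^4*3^1*13^2*19^1*151^1 = 23273328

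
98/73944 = 49/36972 = 0.00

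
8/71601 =8/71601= 0.00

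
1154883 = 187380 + 967503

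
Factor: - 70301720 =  - 2^3* 5^1*97^1*18119^1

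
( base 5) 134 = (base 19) 26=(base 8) 54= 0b101100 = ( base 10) 44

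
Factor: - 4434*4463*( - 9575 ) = 2^1 * 3^1 * 5^2 * 383^1*739^1 * 4463^1 = 189479119650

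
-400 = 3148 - 3548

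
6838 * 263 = 1798394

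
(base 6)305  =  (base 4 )1301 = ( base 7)221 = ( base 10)113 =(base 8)161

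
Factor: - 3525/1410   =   - 5/2=-2^(-1) * 5^1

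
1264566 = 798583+465983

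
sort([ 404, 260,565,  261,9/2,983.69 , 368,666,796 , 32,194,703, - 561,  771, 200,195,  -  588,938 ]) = [ - 588, - 561,9/2,32, 194 , 195,200, 260, 261,368,404, 565, 666,703,771 , 796, 938,983.69 ] 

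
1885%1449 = 436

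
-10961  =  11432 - 22393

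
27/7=3 + 6/7 = 3.86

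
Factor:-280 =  -2^3 * 5^1 * 7^1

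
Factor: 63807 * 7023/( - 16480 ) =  - 2^ ( - 5)*3^2*5^ ( - 1 ) * 103^( - 1 )*2341^1 * 21269^1  =  - 448116561/16480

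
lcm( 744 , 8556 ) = 17112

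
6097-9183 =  - 3086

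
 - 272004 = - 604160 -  - 332156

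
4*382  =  1528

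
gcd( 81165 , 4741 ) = 1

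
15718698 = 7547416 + 8171282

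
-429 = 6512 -6941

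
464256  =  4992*93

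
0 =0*73608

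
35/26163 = 35/26163 =0.00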